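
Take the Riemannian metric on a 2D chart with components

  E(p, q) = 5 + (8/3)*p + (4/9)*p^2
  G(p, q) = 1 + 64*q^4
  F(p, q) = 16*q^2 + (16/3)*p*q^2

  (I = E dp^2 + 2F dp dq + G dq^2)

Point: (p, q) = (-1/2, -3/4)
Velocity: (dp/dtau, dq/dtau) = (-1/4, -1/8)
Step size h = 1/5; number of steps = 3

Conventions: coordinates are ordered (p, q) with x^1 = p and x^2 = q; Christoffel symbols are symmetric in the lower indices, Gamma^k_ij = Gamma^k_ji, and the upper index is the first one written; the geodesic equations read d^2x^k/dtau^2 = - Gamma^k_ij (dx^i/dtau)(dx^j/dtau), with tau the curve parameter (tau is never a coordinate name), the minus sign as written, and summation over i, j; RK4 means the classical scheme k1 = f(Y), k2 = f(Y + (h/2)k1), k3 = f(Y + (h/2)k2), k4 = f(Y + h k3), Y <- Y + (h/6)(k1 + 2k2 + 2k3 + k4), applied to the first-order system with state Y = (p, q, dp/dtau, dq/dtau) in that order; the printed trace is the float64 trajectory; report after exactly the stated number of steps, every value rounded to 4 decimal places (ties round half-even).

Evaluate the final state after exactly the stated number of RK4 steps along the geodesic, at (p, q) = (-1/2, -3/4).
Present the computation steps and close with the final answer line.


f(Y) = (dp/dtau, dq/dtau, -Gamma^p_ij Y'^i Y'^j, -Gamma^q_ij Y'^i Y'^j) with the Gammas evaluated at the stage position; h = 0.200000; intermediate values shown to 6 dp
step 0: p = -0.5000, q = -0.7500, dp/dtau = -0.2500, dq/dtau = -0.1250
step 1:
  k1: at (p, q) = (-0.500000, -0.750000), (dp/dtau, dq/dtau) = (-0.250000, -0.125000); Gamma_ppp = 0.046243, Gamma_ppq = 0.000000, Gamma_pqq = -0.832370, Gamma_qpp = 0.124855, Gamma_qpq = 0.000000, Gamma_qqq = -2.247399; k1 = (-0.250000, -0.125000, 0.010116, 0.027312)
  k2: at (p, q) = (-0.525000, -0.762500), (dp/dtau, dq/dtau) = (-0.248988, -0.122269); Gamma_ppp = 0.043381, Gamma_ppq = 0.000000, Gamma_pqq = -0.793875, Gamma_qpp = 0.122289, Gamma_qpq = 0.000000, Gamma_qqq = -2.237886; k2 = (-0.248988, -0.122269, 0.009179, 0.025874)
  k3: at (p, q) = (-0.524899, -0.762227), (dp/dtau, dq/dtau) = (-0.249082, -0.122413); Gamma_ppp = 0.043436, Gamma_ppq = 0.000000, Gamma_pqq = -0.794587, Gamma_qpp = 0.122350, Gamma_qpq = 0.000000, Gamma_qqq = -2.238197; k3 = (-0.249082, -0.122413, 0.009212, 0.025948)
  k4: at (p, q) = (-0.549816, -0.774483), (dp/dtau, dq/dtau) = (-0.248158, -0.119810); Gamma_ppp = 0.040794, Gamma_ppq = 0.000000, Gamma_pqq = -0.758256, Gamma_qpp = 0.119839, Gamma_qpq = 0.000000, Gamma_qqq = -2.227519; k4 = (-0.248158, -0.119810, 0.008372, 0.024595)
  Y <- Y + (h/6)(k1 + 2k2 + 2k3 + k4): p = -0.5498, q = -0.7745, dp/dtau = -0.2482, dq/dtau = -0.1198
step 2:
  k1: at (p, q) = (-0.549810, -0.774472), (dp/dtau, dq/dtau) = (-0.248158, -0.119815); Gamma_ppp = 0.040796, Gamma_ppq = 0.000000, Gamma_pqq = -0.758281, Gamma_qpp = 0.119841, Gamma_qpq = 0.000000, Gamma_qqq = -2.227531; k1 = (-0.248158, -0.119815, 0.008373, 0.024597)
  k2: at (p, q) = (-0.574626, -0.786454), (dp/dtau, dq/dtau) = (-0.247320, -0.117355); Gamma_ppp = 0.038364, Gamma_ppq = 0.000000, Gamma_pqq = -0.724114, Gamma_qpp = 0.117401, Gamma_qpq = 0.000000, Gamma_qqq = -2.215930; k2 = (-0.247320, -0.117355, 0.007626, 0.023337)
  k3: at (p, q) = (-0.574542, -0.786208), (dp/dtau, dq/dtau) = (-0.247395, -0.117481); Gamma_ppp = 0.038407, Gamma_ppq = 0.000000, Gamma_pqq = -0.724698, Gamma_qpp = 0.117455, Gamma_qpq = 0.000000, Gamma_qqq = -2.216252; k3 = (-0.247395, -0.117481, 0.007651, 0.023400)
  k4: at (p, q) = (-0.599289, -0.797969), (dp/dtau, dq/dtau) = (-0.246627, -0.115135); Gamma_ppp = 0.036156, Gamma_ppq = 0.000000, Gamma_pqq = -0.692429, Gamma_qpp = 0.115078, Gamma_qpq = 0.000000, Gamma_qqq = -2.203882; k4 = (-0.246627, -0.115135, 0.006980, 0.022215)
  Y <- Y + (h/6)(k1 + 2k2 + 2k3 + k4): p = -0.5993, q = -0.7980, dp/dtau = -0.2466, dq/dtau = -0.1151
step 3:
  k1: at (p, q) = (-0.599284, -0.797960), (dp/dtau, dq/dtau) = (-0.246627, -0.115139); Gamma_ppp = 0.036157, Gamma_ppq = 0.000000, Gamma_pqq = -0.692449, Gamma_qpp = 0.115080, Gamma_qpq = 0.000000, Gamma_qqq = -2.203894; k1 = (-0.246627, -0.115139, 0.006980, 0.022217)
  k2: at (p, q) = (-0.623947, -0.809474), (dp/dtau, dq/dtau) = (-0.245929, -0.112917); Gamma_ppp = 0.034079, Gamma_ppq = 0.000000, Gamma_pqq = -0.662065, Gamma_qpp = 0.112776, Gamma_qpq = 0.000000, Gamma_qqq = -2.190943; k2 = (-0.245929, -0.112917, 0.006380, 0.021114)
  k3: at (p, q) = (-0.623877, -0.809252), (dp/dtau, dq/dtau) = (-0.245989, -0.113027); Gamma_ppp = 0.034113, Gamma_ppq = 0.000000, Gamma_pqq = -0.662544, Gamma_qpp = 0.112823, Gamma_qpq = 0.000000, Gamma_qqq = -2.191262; k3 = (-0.245989, -0.113027, 0.006400, 0.021167)
  k4: at (p, q) = (-0.648482, -0.820565), (dp/dtau, dq/dtau) = (-0.245347, -0.110905); Gamma_ppp = 0.032184, Gamma_ppq = 0.000000, Gamma_pqq = -0.633817, Gamma_qpp = 0.110586, Gamma_qpq = 0.000000, Gamma_qqq = -2.177826; k4 = (-0.245347, -0.110905, 0.005859, 0.020131)
  Y <- Y + (h/6)(k1 + 2k2 + 2k3 + k4): p = -0.6485, q = -0.8206, dp/dtau = -0.2453, dq/dtau = -0.1109

Answer: p = -0.6485, q = -0.8206, dp/dtau = -0.2453, dq/dtau = -0.1109


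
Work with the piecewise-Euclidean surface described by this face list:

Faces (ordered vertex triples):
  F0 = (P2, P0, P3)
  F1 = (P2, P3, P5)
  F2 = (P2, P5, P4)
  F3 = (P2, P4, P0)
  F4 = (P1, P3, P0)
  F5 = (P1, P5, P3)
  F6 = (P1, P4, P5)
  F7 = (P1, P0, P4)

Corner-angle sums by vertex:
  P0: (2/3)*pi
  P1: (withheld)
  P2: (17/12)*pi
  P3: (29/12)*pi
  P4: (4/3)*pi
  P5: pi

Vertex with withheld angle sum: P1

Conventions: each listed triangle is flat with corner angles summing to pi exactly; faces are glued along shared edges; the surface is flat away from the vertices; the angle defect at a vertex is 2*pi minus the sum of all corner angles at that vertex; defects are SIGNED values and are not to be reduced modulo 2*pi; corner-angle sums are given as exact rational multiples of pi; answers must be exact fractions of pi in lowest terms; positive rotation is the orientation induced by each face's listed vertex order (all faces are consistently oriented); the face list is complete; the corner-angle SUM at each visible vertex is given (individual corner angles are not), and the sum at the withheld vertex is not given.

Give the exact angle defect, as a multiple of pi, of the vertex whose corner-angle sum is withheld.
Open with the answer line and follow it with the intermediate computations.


Answer: defect(P1) = (5/6)*pi

V = 6, E = 12, F = 8; chi = V - E + F = 2
Gauss-Bonnet: total defect = 2*pi*chi = 4*pi; visible defects sum to (19/6)*pi


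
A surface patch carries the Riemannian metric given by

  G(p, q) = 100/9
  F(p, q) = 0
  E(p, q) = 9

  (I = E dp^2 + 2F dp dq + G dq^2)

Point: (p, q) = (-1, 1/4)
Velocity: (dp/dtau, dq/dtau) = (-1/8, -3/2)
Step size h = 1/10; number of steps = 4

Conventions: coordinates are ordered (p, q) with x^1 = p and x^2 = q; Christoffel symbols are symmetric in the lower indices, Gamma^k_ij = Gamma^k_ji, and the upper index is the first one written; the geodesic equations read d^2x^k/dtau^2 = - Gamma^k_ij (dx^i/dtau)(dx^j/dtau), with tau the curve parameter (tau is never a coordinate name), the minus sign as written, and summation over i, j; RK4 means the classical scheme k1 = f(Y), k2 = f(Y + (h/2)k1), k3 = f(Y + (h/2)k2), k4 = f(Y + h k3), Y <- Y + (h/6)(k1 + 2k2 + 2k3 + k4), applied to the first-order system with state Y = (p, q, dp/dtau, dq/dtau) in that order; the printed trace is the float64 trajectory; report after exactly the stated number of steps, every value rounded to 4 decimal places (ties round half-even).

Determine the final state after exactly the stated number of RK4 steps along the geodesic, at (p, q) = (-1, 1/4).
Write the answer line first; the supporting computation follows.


Answer: p = -1.0500, q = -0.3500, dp/dtau = -0.1250, dq/dtau = -1.5000

f(Y) = (dp/dtau, dq/dtau, -Gamma^p_ij Y'^i Y'^j, -Gamma^q_ij Y'^i Y'^j) with the Gammas evaluated at the stage position; h = 0.100000; intermediate values shown to 6 dp
step 0: p = -1.0000, q = 0.2500, dp/dtau = -0.1250, dq/dtau = -1.5000
step 1:
  k1: at (p, q) = (-1.000000, 0.250000), (dp/dtau, dq/dtau) = (-0.125000, -1.500000); Gamma_ppp = 0.000000, Gamma_ppq = 0.000000, Gamma_pqq = 0.000000, Gamma_qpp = 0.000000, Gamma_qpq = 0.000000, Gamma_qqq = 0.000000; k1 = (-0.125000, -1.500000, 0.000000, 0.000000)
  k2: at (p, q) = (-1.006250, 0.175000), (dp/dtau, dq/dtau) = (-0.125000, -1.500000); Gamma_ppp = 0.000000, Gamma_ppq = 0.000000, Gamma_pqq = 0.000000, Gamma_qpp = 0.000000, Gamma_qpq = 0.000000, Gamma_qqq = 0.000000; k2 = (-0.125000, -1.500000, 0.000000, 0.000000)
  k3: at (p, q) = (-1.006250, 0.175000), (dp/dtau, dq/dtau) = (-0.125000, -1.500000); Gamma_ppp = 0.000000, Gamma_ppq = 0.000000, Gamma_pqq = 0.000000, Gamma_qpp = 0.000000, Gamma_qpq = 0.000000, Gamma_qqq = 0.000000; k3 = (-0.125000, -1.500000, 0.000000, 0.000000)
  k4: at (p, q) = (-1.012500, 0.100000), (dp/dtau, dq/dtau) = (-0.125000, -1.500000); Gamma_ppp = 0.000000, Gamma_ppq = 0.000000, Gamma_pqq = 0.000000, Gamma_qpp = 0.000000, Gamma_qpq = 0.000000, Gamma_qqq = 0.000000; k4 = (-0.125000, -1.500000, 0.000000, 0.000000)
  Y <- Y + (h/6)(k1 + 2k2 + 2k3 + k4): p = -1.0125, q = 0.1000, dp/dtau = -0.1250, dq/dtau = -1.5000
step 2:
  k1: at (p, q) = (-1.012500, 0.100000), (dp/dtau, dq/dtau) = (-0.125000, -1.500000); Gamma_ppp = 0.000000, Gamma_ppq = 0.000000, Gamma_pqq = 0.000000, Gamma_qpp = 0.000000, Gamma_qpq = 0.000000, Gamma_qqq = 0.000000; k1 = (-0.125000, -1.500000, 0.000000, 0.000000)
  k2: at (p, q) = (-1.018750, 0.025000), (dp/dtau, dq/dtau) = (-0.125000, -1.500000); Gamma_ppp = 0.000000, Gamma_ppq = 0.000000, Gamma_pqq = 0.000000, Gamma_qpp = 0.000000, Gamma_qpq = 0.000000, Gamma_qqq = 0.000000; k2 = (-0.125000, -1.500000, 0.000000, 0.000000)
  k3: at (p, q) = (-1.018750, 0.025000), (dp/dtau, dq/dtau) = (-0.125000, -1.500000); Gamma_ppp = 0.000000, Gamma_ppq = 0.000000, Gamma_pqq = 0.000000, Gamma_qpp = 0.000000, Gamma_qpq = 0.000000, Gamma_qqq = 0.000000; k3 = (-0.125000, -1.500000, 0.000000, 0.000000)
  k4: at (p, q) = (-1.025000, -0.050000), (dp/dtau, dq/dtau) = (-0.125000, -1.500000); Gamma_ppp = 0.000000, Gamma_ppq = 0.000000, Gamma_pqq = 0.000000, Gamma_qpp = 0.000000, Gamma_qpq = 0.000000, Gamma_qqq = 0.000000; k4 = (-0.125000, -1.500000, 0.000000, 0.000000)
  Y <- Y + (h/6)(k1 + 2k2 + 2k3 + k4): p = -1.0250, q = -0.0500, dp/dtau = -0.1250, dq/dtau = -1.5000
step 3:
  k1: at (p, q) = (-1.025000, -0.050000), (dp/dtau, dq/dtau) = (-0.125000, -1.500000); Gamma_ppp = 0.000000, Gamma_ppq = 0.000000, Gamma_pqq = 0.000000, Gamma_qpp = 0.000000, Gamma_qpq = 0.000000, Gamma_qqq = 0.000000; k1 = (-0.125000, -1.500000, 0.000000, 0.000000)
  k2: at (p, q) = (-1.031250, -0.125000), (dp/dtau, dq/dtau) = (-0.125000, -1.500000); Gamma_ppp = 0.000000, Gamma_ppq = 0.000000, Gamma_pqq = 0.000000, Gamma_qpp = 0.000000, Gamma_qpq = 0.000000, Gamma_qqq = 0.000000; k2 = (-0.125000, -1.500000, 0.000000, 0.000000)
  k3: at (p, q) = (-1.031250, -0.125000), (dp/dtau, dq/dtau) = (-0.125000, -1.500000); Gamma_ppp = 0.000000, Gamma_ppq = 0.000000, Gamma_pqq = 0.000000, Gamma_qpp = 0.000000, Gamma_qpq = 0.000000, Gamma_qqq = 0.000000; k3 = (-0.125000, -1.500000, 0.000000, 0.000000)
  k4: at (p, q) = (-1.037500, -0.200000), (dp/dtau, dq/dtau) = (-0.125000, -1.500000); Gamma_ppp = 0.000000, Gamma_ppq = 0.000000, Gamma_pqq = 0.000000, Gamma_qpp = 0.000000, Gamma_qpq = 0.000000, Gamma_qqq = 0.000000; k4 = (-0.125000, -1.500000, 0.000000, 0.000000)
  Y <- Y + (h/6)(k1 + 2k2 + 2k3 + k4): p = -1.0375, q = -0.2000, dp/dtau = -0.1250, dq/dtau = -1.5000
step 4:
  k1: at (p, q) = (-1.037500, -0.200000), (dp/dtau, dq/dtau) = (-0.125000, -1.500000); Gamma_ppp = 0.000000, Gamma_ppq = 0.000000, Gamma_pqq = 0.000000, Gamma_qpp = 0.000000, Gamma_qpq = 0.000000, Gamma_qqq = 0.000000; k1 = (-0.125000, -1.500000, 0.000000, 0.000000)
  k2: at (p, q) = (-1.043750, -0.275000), (dp/dtau, dq/dtau) = (-0.125000, -1.500000); Gamma_ppp = 0.000000, Gamma_ppq = 0.000000, Gamma_pqq = 0.000000, Gamma_qpp = 0.000000, Gamma_qpq = 0.000000, Gamma_qqq = 0.000000; k2 = (-0.125000, -1.500000, 0.000000, 0.000000)
  k3: at (p, q) = (-1.043750, -0.275000), (dp/dtau, dq/dtau) = (-0.125000, -1.500000); Gamma_ppp = 0.000000, Gamma_ppq = 0.000000, Gamma_pqq = 0.000000, Gamma_qpp = 0.000000, Gamma_qpq = 0.000000, Gamma_qqq = 0.000000; k3 = (-0.125000, -1.500000, 0.000000, 0.000000)
  k4: at (p, q) = (-1.050000, -0.350000), (dp/dtau, dq/dtau) = (-0.125000, -1.500000); Gamma_ppp = 0.000000, Gamma_ppq = 0.000000, Gamma_pqq = 0.000000, Gamma_qpp = 0.000000, Gamma_qpq = 0.000000, Gamma_qqq = 0.000000; k4 = (-0.125000, -1.500000, 0.000000, 0.000000)
  Y <- Y + (h/6)(k1 + 2k2 + 2k3 + k4): p = -1.0500, q = -0.3500, dp/dtau = -0.1250, dq/dtau = -1.5000


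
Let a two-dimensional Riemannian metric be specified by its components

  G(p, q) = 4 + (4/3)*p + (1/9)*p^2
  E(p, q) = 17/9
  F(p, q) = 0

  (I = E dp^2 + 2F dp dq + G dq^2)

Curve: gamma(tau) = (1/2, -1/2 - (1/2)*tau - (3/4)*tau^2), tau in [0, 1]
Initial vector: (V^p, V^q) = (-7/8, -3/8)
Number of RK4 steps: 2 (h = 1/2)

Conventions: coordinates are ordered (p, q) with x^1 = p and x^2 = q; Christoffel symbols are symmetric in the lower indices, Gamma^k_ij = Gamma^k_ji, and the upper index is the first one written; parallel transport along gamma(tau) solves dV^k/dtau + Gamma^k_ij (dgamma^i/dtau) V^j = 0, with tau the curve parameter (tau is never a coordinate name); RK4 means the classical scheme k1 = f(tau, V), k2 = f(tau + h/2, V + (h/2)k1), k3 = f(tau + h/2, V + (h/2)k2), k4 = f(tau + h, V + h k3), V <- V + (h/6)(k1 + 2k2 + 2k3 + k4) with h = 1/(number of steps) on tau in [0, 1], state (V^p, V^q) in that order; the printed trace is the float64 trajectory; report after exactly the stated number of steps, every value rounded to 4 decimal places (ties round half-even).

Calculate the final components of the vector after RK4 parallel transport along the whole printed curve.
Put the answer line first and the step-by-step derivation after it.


Answer: V^p = -0.6586, V^q = -0.5236

gamma'(tau) = (0, -1/2 - (3/2)*tau); f(tau, V)^k = -Gamma^k_ij(gamma(tau)) gamma'^i(tau) V^j; h = 1/2; intermediate values shown to 6 dp
curve data and Christoffel symbols at the stage parameters:
  tau = 0.000000: gamma = (0.500000, -0.500000), gamma' = (0.000000, -0.500000); Gamma_ppp = 0.000000, Gamma_ppq = 0.000000, Gamma_pqq = -0.382353, Gamma_qpp = 0.000000, Gamma_qpq = 0.153846, Gamma_qqq = 0.000000
  tau = 0.250000: gamma = (0.500000, -0.671875), gamma' = (0.000000, -0.875000); Gamma_ppp = 0.000000, Gamma_ppq = 0.000000, Gamma_pqq = -0.382353, Gamma_qpp = 0.000000, Gamma_qpq = 0.153846, Gamma_qqq = 0.000000
  tau = 0.500000: gamma = (0.500000, -0.937500), gamma' = (0.000000, -1.250000); Gamma_ppp = 0.000000, Gamma_ppq = 0.000000, Gamma_pqq = -0.382353, Gamma_qpp = 0.000000, Gamma_qpq = 0.153846, Gamma_qqq = 0.000000
  tau = 0.750000: gamma = (0.500000, -1.296875), gamma' = (0.000000, -1.625000); Gamma_ppp = 0.000000, Gamma_ppq = 0.000000, Gamma_pqq = -0.382353, Gamma_qpp = 0.000000, Gamma_qpq = 0.153846, Gamma_qqq = 0.000000
  tau = 1.000000: gamma = (0.500000, -1.750000), gamma' = (0.000000, -2.000000); Gamma_ppp = 0.000000, Gamma_ppq = 0.000000, Gamma_pqq = -0.382353, Gamma_qpp = 0.000000, Gamma_qpq = 0.153846, Gamma_qqq = 0.000000
step 0: V^p = -0.8750, V^q = -0.3750
step 1: k1 = (0.071691, -0.067308), k2 = (0.131089, -0.115376), k3 = (0.135110, -0.113377), k4 = (0.206322, -0.155278); V <- V + (h/6)(k1 + 2k2 + 2k3 + k4): V^p = -0.8075, V^q = -0.4317
step 2: k1 = (0.206315, -0.155282), k2 = (0.292329, -0.188972), k3 = (0.297563, -0.183596), k4 = (0.400302, -0.202672); V <- V + (h/6)(k1 + 2k2 + 2k3 + k4): V^p = -0.6586, V^q = -0.5236


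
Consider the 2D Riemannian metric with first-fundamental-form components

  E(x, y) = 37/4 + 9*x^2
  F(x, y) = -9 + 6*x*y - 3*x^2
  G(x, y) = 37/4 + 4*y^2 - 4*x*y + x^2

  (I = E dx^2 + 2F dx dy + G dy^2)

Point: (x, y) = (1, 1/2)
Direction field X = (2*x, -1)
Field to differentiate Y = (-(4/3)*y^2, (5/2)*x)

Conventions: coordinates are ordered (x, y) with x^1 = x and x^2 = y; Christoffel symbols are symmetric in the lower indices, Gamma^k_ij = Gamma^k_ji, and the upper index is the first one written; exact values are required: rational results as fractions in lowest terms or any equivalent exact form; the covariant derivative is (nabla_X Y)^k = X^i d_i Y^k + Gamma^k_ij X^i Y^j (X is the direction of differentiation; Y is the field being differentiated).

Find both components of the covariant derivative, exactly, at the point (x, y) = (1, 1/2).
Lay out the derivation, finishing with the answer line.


E = 73/4, F = -9, G = 37/4 at the point
E_x = 18, E_y = 0, F_x = -3, F_y = 6, G_x = 0, G_y = 0
EG - F^2 = 1405/16;  g^inv = (16/1405) * [[37/4, 9], [9, 73/4]]
first-kind symbols [ij,l] = (1/2)(d_i g_jl + d_j g_il - d_l g_ij): [xx,x] = E_x/2 = 9, [xx,y] = F_x - E_y/2 = -3, [xy,x] = E_y/2 = 0, [xy,y] = G_x/2 = 0, [yy,x] = F_y - G_x/2 = 6, [yy,y] = G_y/2 = 0
Gamma^x_ij = (G*[ij,x] - F*[ij,y])/(EG - F^2), Gamma^y_ij = (E*[ij,y] - F*[ij,x])/(EG - F^2)
Gamma_xxx = 180/281, Gamma_xxy = 0, Gamma_xyy = 888/1405, Gamma_yxx = 84/281, Gamma_yxy = 0, Gamma_yyy = 864/1405
X = (2, -1), Y = (-1/3, 5/2) at the point

Answer: (nabla_X Y)^x = -568/843, (nabla_X Y)^y = 917/281


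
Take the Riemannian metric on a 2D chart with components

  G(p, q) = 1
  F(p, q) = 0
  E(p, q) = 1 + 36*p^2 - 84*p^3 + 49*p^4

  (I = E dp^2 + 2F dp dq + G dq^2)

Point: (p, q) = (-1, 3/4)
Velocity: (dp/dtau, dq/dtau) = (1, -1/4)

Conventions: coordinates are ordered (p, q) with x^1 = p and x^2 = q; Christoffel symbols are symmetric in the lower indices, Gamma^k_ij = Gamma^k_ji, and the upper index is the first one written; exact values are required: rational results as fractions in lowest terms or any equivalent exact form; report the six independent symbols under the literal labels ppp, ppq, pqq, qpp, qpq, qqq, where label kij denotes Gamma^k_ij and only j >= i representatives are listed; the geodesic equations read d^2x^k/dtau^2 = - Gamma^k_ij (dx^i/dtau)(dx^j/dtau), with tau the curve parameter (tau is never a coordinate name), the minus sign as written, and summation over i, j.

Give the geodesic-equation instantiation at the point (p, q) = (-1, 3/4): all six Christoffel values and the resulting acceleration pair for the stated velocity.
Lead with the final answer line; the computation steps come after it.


Answer: Gamma_ppp = -26/17, Gamma_ppq = 0, Gamma_pqq = 0, Gamma_qpp = 0, Gamma_qpq = 0, Gamma_qqq = 0; accelerations (d^2p/dtau^2, d^2q/dtau^2) = (26/17, 0)

E = 170, F = 0, G = 1 at the point
E_p = -520, E_q = 0, F_p = 0, F_q = 0, G_p = 0, G_q = 0
EG - F^2 = 170;  g^inv = (1/170) * [[1, 0], [0, 170]]
first-kind symbols [ij,l] = (1/2)(d_i g_jl + d_j g_il - d_l g_ij): [pp,p] = E_p/2 = -260, [pp,q] = F_p - E_q/2 = 0, [pq,p] = E_q/2 = 0, [pq,q] = G_p/2 = 0, [qq,p] = F_q - G_p/2 = 0, [qq,q] = G_q/2 = 0
Gamma^p_ij = (G*[ij,p] - F*[ij,q])/(EG - F^2), Gamma^q_ij = (E*[ij,q] - F*[ij,p])/(EG - F^2)
Gamma_ppp = -26/17, Gamma_ppq = 0, Gamma_pqq = 0, Gamma_qpp = 0, Gamma_qpq = 0, Gamma_qqq = 0
d^2p/dtau^2 = -(Gamma_ppp*(1)^2 + 2*Gamma_ppq*(1)*(-1/4) + Gamma_pqq*(-1/4)^2) = 26/17
d^2q/dtau^2 = -(Gamma_qpp*(1)^2 + 2*Gamma_qpq*(1)*(-1/4) + Gamma_qqq*(-1/4)^2) = 0


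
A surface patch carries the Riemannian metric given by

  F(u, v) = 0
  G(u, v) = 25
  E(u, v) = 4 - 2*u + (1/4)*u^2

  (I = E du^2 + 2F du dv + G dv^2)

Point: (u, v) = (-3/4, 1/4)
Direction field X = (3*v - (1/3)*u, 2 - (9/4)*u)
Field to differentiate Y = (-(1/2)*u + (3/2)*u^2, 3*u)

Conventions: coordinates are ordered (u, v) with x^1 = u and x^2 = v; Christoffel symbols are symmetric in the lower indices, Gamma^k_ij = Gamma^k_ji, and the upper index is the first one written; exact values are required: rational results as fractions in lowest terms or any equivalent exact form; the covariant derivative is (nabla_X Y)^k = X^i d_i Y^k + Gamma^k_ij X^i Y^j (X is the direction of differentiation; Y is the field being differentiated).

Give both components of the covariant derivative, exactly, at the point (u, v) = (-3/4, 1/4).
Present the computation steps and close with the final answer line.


E = 361/64, F = 0, G = 25 at the point
E_u = -19/8, E_v = 0, F_u = 0, F_v = 0, G_u = 0, G_v = 0
EG - F^2 = 9025/64;  g^inv = (64/9025) * [[25, 0], [0, 361/64]]
first-kind symbols [ij,l] = (1/2)(d_i g_jl + d_j g_il - d_l g_ij): [uu,u] = E_u/2 = -19/16, [uu,v] = F_u - E_v/2 = 0, [uv,u] = E_v/2 = 0, [uv,v] = G_u/2 = 0, [vv,u] = F_v - G_u/2 = 0, [vv,v] = G_v/2 = 0
Gamma^u_ij = (G*[ij,u] - F*[ij,v])/(EG - F^2), Gamma^v_ij = (E*[ij,v] - F*[ij,u])/(EG - F^2)
Gamma_uuu = -4/19, Gamma_uuv = 0, Gamma_uvv = 0, Gamma_vuu = 0, Gamma_vuv = 0, Gamma_vvv = 0
X = (1, 59/16), Y = (39/32, -9/4) at the point

Answer: (nabla_X Y)^u = -457/152, (nabla_X Y)^v = 3


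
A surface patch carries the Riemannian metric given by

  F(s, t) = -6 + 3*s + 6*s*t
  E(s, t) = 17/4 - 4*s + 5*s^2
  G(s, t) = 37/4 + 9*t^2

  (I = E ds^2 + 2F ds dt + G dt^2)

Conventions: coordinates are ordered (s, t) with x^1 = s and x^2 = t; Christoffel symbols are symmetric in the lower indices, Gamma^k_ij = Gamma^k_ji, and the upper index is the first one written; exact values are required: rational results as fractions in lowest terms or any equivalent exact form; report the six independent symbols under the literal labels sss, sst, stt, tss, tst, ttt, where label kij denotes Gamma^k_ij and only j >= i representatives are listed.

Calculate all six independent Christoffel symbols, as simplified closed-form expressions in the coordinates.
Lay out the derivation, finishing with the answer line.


E = 17/4 - 4*s + 5*s^2; F = -6 + 3*s + 6*s*t; G = 37/4 + 9*t^2
Gamma^k_ij = (1/2) g^{kl} (d_i g_jl + d_j g_il - d_l g_ij), with g^inv = (1/(EG-F^2)) [[G, -F], [-F, E]]
first partials: E_s = -4 + 10*s, E_t = 0, F_s = 3 + 6*t, F_t = 6*s, G_s = 0, G_t = 18*t
D = EG - F^2 = 53/16 - s + (153/4)*t^2 + 72*s*t + (149/4)*s^2 - 36*s*t^2 - 36*s^2*t + 9*s^2*t^2
expanded: Gamma^s_ss = (G E_s - 2F F_s + F E_t)/(2D), Gamma^s_st = (G E_t - F G_s)/(2D), Gamma^s_tt = (2G F_t - G G_s - F G_t)/(2D), Gamma^t_ss = (2E F_s - E E_t - F E_s)/(2D), Gamma^t_st = (E G_s - F E_t)/(2D), Gamma^t_tt = (E G_t - 2F F_t + F G_s)/(2D); substitute and cancel common factors

Answer: Gamma_sss = (144*s*t^2 - 576*s*t + 596*s - 288*t^2 + 576*t - 8)/(144*s^2*t^2 - 576*s^2*t + 596*s^2 - 576*s*t^2 + 1152*s*t - 16*s + 612*t^2 + 53), Gamma_sst = 0, Gamma_stt = (-432*s*t + 888*s + 864*t)/(144*s^2*t^2 - 576*s^2*t + 596*s^2 - 576*s*t^2 + 1152*s*t - 16*s + 612*t^2 + 53), Gamma_tss = (-192*s*t + 384*s + 408*t + 12)/(144*s^2*t^2 - 576*s^2*t + 596*s^2 - 576*s*t^2 + 1152*s*t - 16*s + 612*t^2 + 53), Gamma_tst = 0, Gamma_ttt = (144*s^2*t - 288*s^2 - 576*s*t + 576*s + 612*t)/(144*s^2*t^2 - 576*s^2*t + 596*s^2 - 576*s*t^2 + 1152*s*t - 16*s + 612*t^2 + 53)


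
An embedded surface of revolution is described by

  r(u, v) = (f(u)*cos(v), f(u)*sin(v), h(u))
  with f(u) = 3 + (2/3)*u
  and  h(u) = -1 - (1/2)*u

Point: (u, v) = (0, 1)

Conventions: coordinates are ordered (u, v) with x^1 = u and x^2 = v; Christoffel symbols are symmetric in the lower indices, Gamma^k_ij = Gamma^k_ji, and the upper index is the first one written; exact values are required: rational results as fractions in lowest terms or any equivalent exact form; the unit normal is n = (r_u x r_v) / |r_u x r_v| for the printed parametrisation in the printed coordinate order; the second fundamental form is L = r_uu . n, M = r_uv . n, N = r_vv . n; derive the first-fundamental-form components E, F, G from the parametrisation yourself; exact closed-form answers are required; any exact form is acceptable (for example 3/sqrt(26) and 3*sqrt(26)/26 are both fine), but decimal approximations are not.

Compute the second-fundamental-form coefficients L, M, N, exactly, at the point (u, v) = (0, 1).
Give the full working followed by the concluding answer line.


f = 3, f' = 2/3, f'' = 0, h' = -1/2, h'' = 0
E = 25/36, F = 0, G = 9; answer radicand W^2 = 25/36
unnormalised second-form numerators: l = 0, m = 0, n = -3/2; L = l/sqrt(25/36), and similarly M = m/sqrt(W^2), N = n/sqrt(W^2)

Answer: L = 0, M = 0, N = -9/5


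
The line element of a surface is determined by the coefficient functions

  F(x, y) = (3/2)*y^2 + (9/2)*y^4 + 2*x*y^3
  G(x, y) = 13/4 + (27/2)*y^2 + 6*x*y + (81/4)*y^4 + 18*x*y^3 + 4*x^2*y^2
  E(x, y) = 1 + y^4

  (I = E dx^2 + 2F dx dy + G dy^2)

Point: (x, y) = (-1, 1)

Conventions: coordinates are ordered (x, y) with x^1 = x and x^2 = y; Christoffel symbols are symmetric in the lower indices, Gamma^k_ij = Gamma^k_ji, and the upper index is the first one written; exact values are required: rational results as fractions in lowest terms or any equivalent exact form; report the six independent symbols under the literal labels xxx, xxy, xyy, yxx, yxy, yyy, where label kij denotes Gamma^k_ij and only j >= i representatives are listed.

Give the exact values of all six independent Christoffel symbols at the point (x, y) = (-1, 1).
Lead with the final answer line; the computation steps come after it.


Answer: Gamma_xxx = 0, Gamma_xxy = 1/9, Gamma_xyy = 7/18, Gamma_yxx = 0, Gamma_yxy = 4/9, Gamma_yyy = 14/9

E = 2, F = 4, G = 17 at the point
E_x = 0, E_y = 4, F_x = 2, F_y = 15, G_x = 16, G_y = 56
EG - F^2 = 18;  g^inv = (1/18) * [[17, -4], [-4, 2]]
first-kind symbols [ij,l] = (1/2)(d_i g_jl + d_j g_il - d_l g_ij): [xx,x] = E_x/2 = 0, [xx,y] = F_x - E_y/2 = 0, [xy,x] = E_y/2 = 2, [xy,y] = G_x/2 = 8, [yy,x] = F_y - G_x/2 = 7, [yy,y] = G_y/2 = 28
Gamma^x_ij = (G*[ij,x] - F*[ij,y])/(EG - F^2), Gamma^y_ij = (E*[ij,y] - F*[ij,x])/(EG - F^2)


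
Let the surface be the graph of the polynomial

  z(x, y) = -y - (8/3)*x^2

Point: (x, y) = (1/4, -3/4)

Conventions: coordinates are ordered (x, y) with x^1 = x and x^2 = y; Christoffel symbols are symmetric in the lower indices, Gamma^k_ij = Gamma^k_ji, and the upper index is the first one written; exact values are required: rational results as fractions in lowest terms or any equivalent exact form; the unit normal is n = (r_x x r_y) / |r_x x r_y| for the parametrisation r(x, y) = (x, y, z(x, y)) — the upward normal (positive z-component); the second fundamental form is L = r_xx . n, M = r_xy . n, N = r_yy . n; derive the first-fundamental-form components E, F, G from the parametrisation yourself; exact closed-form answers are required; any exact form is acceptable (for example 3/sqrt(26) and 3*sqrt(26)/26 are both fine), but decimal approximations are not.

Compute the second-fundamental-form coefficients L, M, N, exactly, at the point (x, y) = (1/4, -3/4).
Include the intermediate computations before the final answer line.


z_x = -4/3, z_y = -1, z_xx = -16/3, z_xy = 0, z_yy = 0
E = 25/9, F = 4/3, G = 2; answer radicand W^2 = 34/9
unnormalised second-form numerators: l = -16/3, m = 0, n = 0; L = l/sqrt(34/9), and similarly M = m/sqrt(W^2), N = n/sqrt(W^2)

Answer: L = -8*sqrt(34)/17, M = 0, N = 0


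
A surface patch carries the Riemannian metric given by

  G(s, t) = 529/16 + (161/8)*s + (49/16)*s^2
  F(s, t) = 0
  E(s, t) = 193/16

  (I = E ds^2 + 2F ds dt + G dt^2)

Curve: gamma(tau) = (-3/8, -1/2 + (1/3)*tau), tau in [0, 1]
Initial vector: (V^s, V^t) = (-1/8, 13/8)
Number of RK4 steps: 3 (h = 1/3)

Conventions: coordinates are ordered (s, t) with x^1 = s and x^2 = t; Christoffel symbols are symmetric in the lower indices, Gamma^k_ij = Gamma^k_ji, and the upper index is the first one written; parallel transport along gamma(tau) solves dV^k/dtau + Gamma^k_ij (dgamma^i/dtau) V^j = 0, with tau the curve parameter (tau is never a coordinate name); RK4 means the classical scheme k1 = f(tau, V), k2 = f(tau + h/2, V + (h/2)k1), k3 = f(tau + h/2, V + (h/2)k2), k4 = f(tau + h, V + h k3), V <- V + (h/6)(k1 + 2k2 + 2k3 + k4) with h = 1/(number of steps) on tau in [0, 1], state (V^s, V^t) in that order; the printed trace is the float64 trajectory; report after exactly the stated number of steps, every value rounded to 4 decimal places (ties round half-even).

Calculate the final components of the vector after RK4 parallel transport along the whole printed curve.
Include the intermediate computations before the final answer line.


gamma'(tau) = (0, 1/3); f(tau, V)^k = -Gamma^k_ij(gamma(tau)) gamma'^i(tau) V^j; h = 1/3; intermediate values shown to 6 dp
curve data and Christoffel symbols at the stage parameters:
  tau = 0.000000: gamma = (-0.375000, -0.500000), gamma' = (0.000000, 0.333333); Gamma_sss = 0.000000, Gamma_sst = 0.000000, Gamma_stt = -0.738990, Gamma_tss = 0.000000, Gamma_tst = 0.343558, Gamma_ttt = 0.000000
  tau = 0.166667: gamma = (-0.375000, -0.444444), gamma' = (0.000000, 0.333333); Gamma_sss = 0.000000, Gamma_sst = 0.000000, Gamma_stt = -0.738990, Gamma_tss = 0.000000, Gamma_tst = 0.343558, Gamma_ttt = 0.000000
  tau = 0.333333: gamma = (-0.375000, -0.388889), gamma' = (0.000000, 0.333333); Gamma_sss = 0.000000, Gamma_sst = 0.000000, Gamma_stt = -0.738990, Gamma_tss = 0.000000, Gamma_tst = 0.343558, Gamma_ttt = 0.000000
  tau = 0.500000: gamma = (-0.375000, -0.333333), gamma' = (0.000000, 0.333333); Gamma_sss = 0.000000, Gamma_sst = 0.000000, Gamma_stt = -0.738990, Gamma_tss = 0.000000, Gamma_tst = 0.343558, Gamma_ttt = 0.000000
  tau = 0.666667: gamma = (-0.375000, -0.277778), gamma' = (0.000000, 0.333333); Gamma_sss = 0.000000, Gamma_sst = 0.000000, Gamma_stt = -0.738990, Gamma_tss = 0.000000, Gamma_tst = 0.343558, Gamma_ttt = 0.000000
  tau = 0.833333: gamma = (-0.375000, -0.222222), gamma' = (0.000000, 0.333333); Gamma_sss = 0.000000, Gamma_sst = 0.000000, Gamma_stt = -0.738990, Gamma_tss = 0.000000, Gamma_tst = 0.343558, Gamma_ttt = 0.000000
  tau = 1.000000: gamma = (-0.375000, -0.166667), gamma' = (0.000000, 0.333333); Gamma_sss = 0.000000, Gamma_sst = 0.000000, Gamma_stt = -0.738990, Gamma_tss = 0.000000, Gamma_tst = 0.343558, Gamma_ttt = 0.000000
step 0: V^s = -0.1250, V^t = 1.6250
step 1: k1 = (0.400286, 0.014315), k2 = (0.400874, 0.006675), k3 = (0.400560, 0.006664), k4 = (0.400833, -0.000976); V <- V + (h/6)(k1 + 2k2 + 2k3 + k4): V^s = 0.0086, V^t = 1.6272
step 2: k1 = (0.400834, -0.000980), k2 = (0.400793, -0.008630), k3 = (0.400479, -0.008629), k4 = (0.400125, -0.016267); V <- V + (h/6)(k1 + 2k2 + 2k3 + k4): V^s = 0.1421, V^t = 1.6243
step 3: k1 = (0.400125, -0.016271), k2 = (0.399457, -0.023908), k3 = (0.399144, -0.023896), k4 = (0.398163, -0.031508); V <- V + (h/6)(k1 + 2k2 + 2k3 + k4): V^s = 0.2752, V^t = 1.6164

Answer: V^s = 0.2752, V^t = 1.6164


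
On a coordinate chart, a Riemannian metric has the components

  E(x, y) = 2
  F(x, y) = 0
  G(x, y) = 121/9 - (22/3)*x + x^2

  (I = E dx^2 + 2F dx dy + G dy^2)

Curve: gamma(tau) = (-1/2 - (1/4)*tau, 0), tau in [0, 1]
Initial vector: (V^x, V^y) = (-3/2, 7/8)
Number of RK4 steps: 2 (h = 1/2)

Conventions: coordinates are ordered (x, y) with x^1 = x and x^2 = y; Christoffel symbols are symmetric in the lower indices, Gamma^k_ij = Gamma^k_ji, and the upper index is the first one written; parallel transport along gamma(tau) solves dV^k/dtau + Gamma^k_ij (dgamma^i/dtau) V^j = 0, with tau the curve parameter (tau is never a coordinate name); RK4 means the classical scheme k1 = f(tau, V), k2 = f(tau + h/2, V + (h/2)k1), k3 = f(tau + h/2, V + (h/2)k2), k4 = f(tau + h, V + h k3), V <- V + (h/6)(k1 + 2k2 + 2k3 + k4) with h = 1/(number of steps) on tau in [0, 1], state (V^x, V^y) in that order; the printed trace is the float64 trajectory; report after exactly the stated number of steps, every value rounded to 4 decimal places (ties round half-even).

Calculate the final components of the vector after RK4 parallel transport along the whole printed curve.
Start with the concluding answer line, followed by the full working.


Answer: V^x = -1.5000, V^y = 0.8255

gamma'(tau) = (-1/4, 0); f(tau, V)^k = -Gamma^k_ij(gamma(tau)) gamma'^i(tau) V^j; h = 1/2; intermediate values shown to 6 dp
curve data and Christoffel symbols at the stage parameters:
  tau = 0.000000: gamma = (-0.500000, 0.000000), gamma' = (-0.250000, 0.000000); Gamma_xxx = 0.000000, Gamma_xxy = 0.000000, Gamma_xyy = 2.083333, Gamma_yxx = 0.000000, Gamma_yxy = -0.240000, Gamma_yyy = 0.000000
  tau = 0.250000: gamma = (-0.562500, 0.000000), gamma' = (-0.250000, 0.000000); Gamma_xxx = 0.000000, Gamma_xxy = 0.000000, Gamma_xyy = 2.114583, Gamma_yxx = 0.000000, Gamma_yxy = -0.236453, Gamma_yyy = 0.000000
  tau = 0.500000: gamma = (-0.625000, 0.000000), gamma' = (-0.250000, 0.000000); Gamma_xxx = 0.000000, Gamma_xxy = 0.000000, Gamma_xyy = 2.145833, Gamma_yxx = 0.000000, Gamma_yxy = -0.233010, Gamma_yyy = 0.000000
  tau = 0.750000: gamma = (-0.687500, 0.000000), gamma' = (-0.250000, 0.000000); Gamma_xxx = 0.000000, Gamma_xxy = 0.000000, Gamma_xyy = 2.177083, Gamma_yxx = 0.000000, Gamma_yxy = -0.229665, Gamma_yyy = 0.000000
  tau = 1.000000: gamma = (-0.750000, 0.000000), gamma' = (-0.250000, 0.000000); Gamma_xxx = 0.000000, Gamma_xxy = 0.000000, Gamma_xyy = 2.208333, Gamma_yxx = 0.000000, Gamma_yxy = -0.226415, Gamma_yyy = 0.000000
step 0: V^x = -1.5000, V^y = 0.8750
step 1: k1 = (0.000000, -0.052500), k2 = (0.000000, -0.050948), k3 = (0.000000, -0.050971), k4 = (0.000000, -0.049486); V <- V + (h/6)(k1 + 2k2 + 2k3 + k4): V^x = -1.5000, V^y = 0.8495
step 2: k1 = (0.000000, -0.049486), k2 = (0.000000, -0.048066), k3 = (0.000000, -0.048086), k4 = (0.000000, -0.046725); V <- V + (h/6)(k1 + 2k2 + 2k3 + k4): V^x = -1.5000, V^y = 0.8255


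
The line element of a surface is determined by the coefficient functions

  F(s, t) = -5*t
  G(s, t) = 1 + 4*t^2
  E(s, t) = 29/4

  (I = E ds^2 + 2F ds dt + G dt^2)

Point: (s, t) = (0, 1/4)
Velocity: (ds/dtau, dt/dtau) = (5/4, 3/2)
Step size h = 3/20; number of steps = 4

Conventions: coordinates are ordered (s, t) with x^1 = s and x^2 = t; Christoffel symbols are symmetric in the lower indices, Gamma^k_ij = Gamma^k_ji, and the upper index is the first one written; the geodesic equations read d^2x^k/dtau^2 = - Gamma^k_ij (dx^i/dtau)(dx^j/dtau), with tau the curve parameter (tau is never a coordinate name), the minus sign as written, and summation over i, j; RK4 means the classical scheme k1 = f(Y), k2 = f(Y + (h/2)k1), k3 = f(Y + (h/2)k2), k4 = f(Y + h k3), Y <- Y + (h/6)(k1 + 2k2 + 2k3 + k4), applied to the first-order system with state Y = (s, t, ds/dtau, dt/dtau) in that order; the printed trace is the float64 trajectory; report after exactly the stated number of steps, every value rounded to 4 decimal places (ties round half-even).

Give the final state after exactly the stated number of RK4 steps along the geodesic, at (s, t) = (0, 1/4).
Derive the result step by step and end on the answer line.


f(Y) = (ds/dtau, dt/dtau, -Gamma^s_ij Y'^i Y'^j, -Gamma^t_ij Y'^i Y'^j) with the Gammas evaluated at the stage position; h = 0.150000; intermediate values shown to 6 dp
step 0: s = 0.0000, t = 0.2500, ds/dtau = 1.2500, dt/dtau = 1.5000
step 1:
  k1: at (s, t) = (0.000000, 0.250000), (ds/dtau, dt/dtau) = (1.250000, 1.500000); Gamma_sss = 0.000000, Gamma_sst = 0.000000, Gamma_stt = -0.666667, Gamma_tss = 0.000000, Gamma_tst = 0.000000, Gamma_ttt = 0.133333; k1 = (1.250000, 1.500000, 1.500000, -0.300000)
  k2: at (s, t) = (0.093750, 0.362500), (ds/dtau, dt/dtau) = (1.362500, 1.477500); Gamma_sss = 0.000000, Gamma_sst = 0.000000, Gamma_stt = -0.643035, Gamma_tss = 0.000000, Gamma_tst = 0.000000, Gamma_ttt = 0.186480; k2 = (1.362500, 1.477500, 1.403750, -0.407087)
  k3: at (s, t) = (0.102188, 0.360812), (ds/dtau, dt/dtau) = (1.355281, 1.469468); Gamma_sss = 0.000000, Gamma_sst = 0.000000, Gamma_stt = -0.643439, Gamma_tss = 0.000000, Gamma_tst = 0.000000, Gamma_ttt = 0.185729; k3 = (1.355281, 1.469468, 1.389402, -0.401051)
  k4: at (s, t) = (0.203292, 0.470420), (ds/dtau, dt/dtau) = (1.458410, 1.439842); Gamma_sss = 0.000000, Gamma_sst = 0.000000, Gamma_stt = -0.614614, Gamma_tss = 0.000000, Gamma_tst = 0.000000, Gamma_ttt = 0.231302; k4 = (1.458410, 1.439842, 1.274186, -0.479522)
  Y <- Y + (h/6)(k1 + 2k2 + 2k3 + k4): s = 0.2036, t = 0.4708, ds/dtau = 1.4590, dt/dtau = 1.4401
step 2:
  k1: at (s, t) = (0.203599, 0.470844), (ds/dtau, dt/dtau) = (1.459012, 1.440105); Gamma_sss = 0.000000, Gamma_sst = 0.000000, Gamma_stt = -0.614494, Gamma_tss = 0.000000, Gamma_tst = 0.000000, Gamma_ttt = 0.231465; k1 = (1.459012, 1.440105, 1.274400, -0.480035)
  k2: at (s, t) = (0.313025, 0.578852), (ds/dtau, dt/dtau) = (1.554592, 1.404102); Gamma_sss = 0.000000, Gamma_sst = 0.000000, Gamma_stt = -0.582053, Gamma_tss = 0.000000, Gamma_tst = 0.000000, Gamma_ttt = 0.269538; k2 = (1.554592, 1.404102, 1.147520, -0.531396)
  k3: at (s, t) = (0.320194, 0.576152), (ds/dtau, dt/dtau) = (1.545076, 1.400250); Gamma_sss = 0.000000, Gamma_sst = 0.000000, Gamma_stt = -0.582900, Gamma_tss = 0.000000, Gamma_tst = 0.000000, Gamma_ttt = 0.268671; k3 = (1.545076, 1.400250, 1.142892, -0.526784)
  k4: at (s, t) = (0.435361, 0.680882), (ds/dtau, dt/dtau) = (1.630446, 1.361087); Gamma_sss = 0.000000, Gamma_sst = 0.000000, Gamma_stt = -0.549185, Gamma_tss = 0.000000, Gamma_tst = 0.000000, Gamma_ttt = 0.299144; k4 = (1.630446, 1.361087, 1.017398, -0.554182)
  Y <- Y + (h/6)(k1 + 2k2 + 2k3 + k4): s = 0.4358, t = 0.6811, ds/dtau = 1.6308, dt/dtau = 1.3613
step 3:
  k1: at (s, t) = (0.435819, 0.681092), (ds/dtau, dt/dtau) = (1.630828, 1.361341); Gamma_sss = 0.000000, Gamma_sst = 0.000000, Gamma_stt = -0.549116, Gamma_tss = 0.000000, Gamma_tst = 0.000000, Gamma_ttt = 0.299199; k1 = (1.630828, 1.361341, 1.017648, -0.554490)
  k2: at (s, t) = (0.558131, 0.783192), (ds/dtau, dt/dtau) = (1.707151, 1.319754); Gamma_sss = 0.000000, Gamma_sst = 0.000000, Gamma_stt = -0.515275, Gamma_tss = 0.000000, Gamma_tst = 0.000000, Gamma_ttt = 0.322847; k2 = (1.707151, 1.319754, 0.897480, -0.562320)
  k3: at (s, t) = (0.563856, 0.780073), (ds/dtau, dt/dtau) = (1.698139, 1.319167); Gamma_sss = 0.000000, Gamma_sst = 0.000000, Gamma_stt = -0.516312, Gamma_tss = 0.000000, Gamma_tst = 0.000000, Gamma_ttt = 0.322209; k3 = (1.698139, 1.319167, 0.898487, -0.560709)
  k4: at (s, t) = (0.690540, 0.878967), (ds/dtau, dt/dtau) = (1.765601, 1.277234); Gamma_sss = 0.000000, Gamma_sst = 0.000000, Gamma_stt = -0.483543, Gamma_tss = 0.000000, Gamma_tst = 0.000000, Gamma_ttt = 0.340015; k4 = (1.765601, 1.277234, 0.788818, -0.554676)
  Y <- Y + (h/6)(k1 + 2k2 + 2k3 + k4): s = 0.6910, t = 0.8790, ds/dtau = 1.7658, dt/dtau = 1.2775
step 4:
  k1: at (s, t) = (0.690994, 0.879002), (ds/dtau, dt/dtau) = (1.765788, 1.277460); Gamma_sss = 0.000000, Gamma_sst = 0.000000, Gamma_stt = -0.483532, Gamma_tss = 0.000000, Gamma_tst = 0.000000, Gamma_ttt = 0.340021; k1 = (1.765788, 1.277460, 0.789078, -0.554881)
  k2: at (s, t) = (0.823429, 0.974812), (ds/dtau, dt/dtau) = (1.824969, 1.235844); Gamma_sss = 0.000000, Gamma_sst = 0.000000, Gamma_stt = -0.452446, Gamma_tss = 0.000000, Gamma_tst = 0.000000, Gamma_ttt = 0.352840; k2 = (1.824969, 1.235844, 0.691026, -0.538896)
  k3: at (s, t) = (0.827867, 0.971691), (ds/dtau, dt/dtau) = (1.817615, 1.237043); Gamma_sss = 0.000000, Gamma_sst = 0.000000, Gamma_stt = -0.453444, Gamma_tss = 0.000000, Gamma_tst = 0.000000, Gamma_ttt = 0.352485; k3 = (1.817615, 1.237043, 0.693893, -0.539400)
  k4: at (s, t) = (0.963637, 1.064559), (ds/dtau, dt/dtau) = (1.869872, 1.196550); Gamma_sss = 0.000000, Gamma_sst = 0.000000, Gamma_stt = -0.424335, Gamma_tss = 0.000000, Gamma_tst = 0.000000, Gamma_ttt = 0.361384; k4 = (1.869872, 1.196550, 0.607534, -0.517405)
  Y <- Y + (h/6)(k1 + 2k2 + 2k3 + k4): s = 0.9640, t = 1.0645, ds/dtau = 1.8699, dt/dtau = 1.1967

Answer: s = 0.9640, t = 1.0645, ds/dtau = 1.8699, dt/dtau = 1.1967


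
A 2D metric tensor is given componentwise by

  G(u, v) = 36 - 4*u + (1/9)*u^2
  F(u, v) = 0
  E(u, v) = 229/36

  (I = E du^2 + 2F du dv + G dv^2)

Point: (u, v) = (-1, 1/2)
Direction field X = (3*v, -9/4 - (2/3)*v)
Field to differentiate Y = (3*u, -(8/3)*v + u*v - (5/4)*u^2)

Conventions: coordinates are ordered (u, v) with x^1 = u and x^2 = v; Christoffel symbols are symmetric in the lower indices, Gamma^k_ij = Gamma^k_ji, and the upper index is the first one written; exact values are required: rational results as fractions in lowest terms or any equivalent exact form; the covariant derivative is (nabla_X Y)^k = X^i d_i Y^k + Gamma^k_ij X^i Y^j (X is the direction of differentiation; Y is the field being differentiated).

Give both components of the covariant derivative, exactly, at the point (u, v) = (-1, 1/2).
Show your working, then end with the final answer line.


E = 229/36, F = 0, G = 361/9 at the point
E_u = 0, E_v = 0, F_u = 0, F_v = 0, G_u = -38/9, G_v = 0
EG - F^2 = 82669/324;  g^inv = (324/82669) * [[361/9, 0], [0, 229/36]]
first-kind symbols [ij,l] = (1/2)(d_i g_jl + d_j g_il - d_l g_ij): [uu,u] = E_u/2 = 0, [uu,v] = F_u - E_v/2 = 0, [uv,u] = E_v/2 = 0, [uv,v] = G_u/2 = -19/9, [vv,u] = F_v - G_u/2 = 19/9, [vv,v] = G_v/2 = 0
Gamma^u_ij = (G*[ij,u] - F*[ij,v])/(EG - F^2), Gamma^v_ij = (E*[ij,v] - F*[ij,u])/(EG - F^2)
Gamma_uuu = 0, Gamma_uuv = 0, Gamma_uvv = 76/229, Gamma_vuu = 0, Gamma_vuv = -1/19, Gamma_vvv = 0
X = (3/2, -31/12), Y = (-3, -37/12) at the point

Answer: (nabla_X Y)^u = 58891/8244, (nabla_X Y)^v = 18889/1368
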